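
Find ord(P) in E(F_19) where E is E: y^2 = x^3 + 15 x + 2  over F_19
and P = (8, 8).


Compute successive multiples of P until we hit O:
  1P = (8, 8)
  2P = (14, 7)
  3P = (6, 17)
  4P = (11, 15)
  5P = (16, 5)
  6P = (18, 10)
  7P = (9, 7)
  8P = (3, 6)
  ... (continuing to 20P)
  20P = O

ord(P) = 20


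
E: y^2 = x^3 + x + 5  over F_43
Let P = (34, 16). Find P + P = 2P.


Doubling: s = (3 x1^2 + a) / (2 y1)
s = (3*34^2 + 1) / (2*16) mod 43 = 13
x3 = s^2 - 2 x1 mod 43 = 13^2 - 2*34 = 15
y3 = s (x1 - x3) - y1 mod 43 = 13 * (34 - 15) - 16 = 16

2P = (15, 16)


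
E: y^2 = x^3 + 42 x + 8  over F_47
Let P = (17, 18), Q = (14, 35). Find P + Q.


P != Q, so use the chord formula.
s = (y2 - y1) / (x2 - x1) = (17) / (44) mod 47 = 10
x3 = s^2 - x1 - x2 mod 47 = 10^2 - 17 - 14 = 22
y3 = s (x1 - x3) - y1 mod 47 = 10 * (17 - 22) - 18 = 26

P + Q = (22, 26)


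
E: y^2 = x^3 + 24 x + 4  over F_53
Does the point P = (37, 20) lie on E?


Check whether y^2 = x^3 + 24 x + 4 (mod 53) for (x, y) = (37, 20).
LHS: y^2 = 20^2 mod 53 = 29
RHS: x^3 + 24 x + 4 = 37^3 + 24*37 + 4 mod 53 = 29
LHS = RHS

Yes, on the curve


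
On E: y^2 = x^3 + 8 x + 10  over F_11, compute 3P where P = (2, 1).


k = 3 = 11_2 (binary, LSB first: 11)
Double-and-add from P = (2, 1):
  bit 0 = 1: acc = O + (2, 1) = (2, 1)
  bit 1 = 1: acc = (2, 1) + (8, 5) = (10, 1)

3P = (10, 1)


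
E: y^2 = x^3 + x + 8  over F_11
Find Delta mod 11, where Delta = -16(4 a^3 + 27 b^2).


4 a^3 + 27 b^2 = 4*1^3 + 27*8^2 = 4 + 1728 = 1732
Delta = -16 * (1732) = -27712
Delta mod 11 = 8

Delta = 8 (mod 11)


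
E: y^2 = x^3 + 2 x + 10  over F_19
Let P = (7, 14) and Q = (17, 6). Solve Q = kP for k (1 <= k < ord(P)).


Enumerate multiples of P until we hit Q = (17, 6):
  1P = (7, 14)
  2P = (3, 10)
  3P = (10, 2)
  4P = (18, 11)
  5P = (17, 6)
Match found at i = 5.

k = 5


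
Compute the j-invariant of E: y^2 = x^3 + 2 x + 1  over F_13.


Delta = -16(4 a^3 + 27 b^2) mod 13 = 5
-1728 * (4 a)^3 = -1728 * (4*2)^3 mod 13 = 5
j = 5 * 5^(-1) mod 13 = 1

j = 1 (mod 13)


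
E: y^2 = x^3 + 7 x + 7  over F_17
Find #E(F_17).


For each x in F_17, count y with y^2 = x^3 + 7 x + 7 mod 17:
  x = 1: RHS = 15, y in [7, 10]  -> 2 point(s)
  x = 3: RHS = 4, y in [2, 15]  -> 2 point(s)
  x = 7: RHS = 8, y in [5, 12]  -> 2 point(s)
  x = 9: RHS = 0, y in [0]  -> 1 point(s)
  x = 11: RHS = 4, y in [2, 15]  -> 2 point(s)
  x = 12: RHS = 0, y in [0]  -> 1 point(s)
  x = 13: RHS = 0, y in [0]  -> 1 point(s)
  x = 15: RHS = 2, y in [6, 11]  -> 2 point(s)
  x = 16: RHS = 16, y in [4, 13]  -> 2 point(s)
Affine points: 15. Add the point at infinity: total = 16.

#E(F_17) = 16


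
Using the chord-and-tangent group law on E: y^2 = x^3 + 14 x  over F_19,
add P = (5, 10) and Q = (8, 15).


P != Q, so use the chord formula.
s = (y2 - y1) / (x2 - x1) = (5) / (3) mod 19 = 8
x3 = s^2 - x1 - x2 mod 19 = 8^2 - 5 - 8 = 13
y3 = s (x1 - x3) - y1 mod 19 = 8 * (5 - 13) - 10 = 2

P + Q = (13, 2)


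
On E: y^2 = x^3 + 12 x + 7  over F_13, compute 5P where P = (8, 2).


k = 5 = 101_2 (binary, LSB first: 101)
Double-and-add from P = (8, 2):
  bit 0 = 1: acc = O + (8, 2) = (8, 2)
  bit 1 = 0: acc unchanged = (8, 2)
  bit 2 = 1: acc = (8, 2) + (5, 6) = (9, 8)

5P = (9, 8)


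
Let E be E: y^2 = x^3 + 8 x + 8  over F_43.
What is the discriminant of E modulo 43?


4 a^3 + 27 b^2 = 4*8^3 + 27*8^2 = 2048 + 1728 = 3776
Delta = -16 * (3776) = -60416
Delta mod 43 = 42

Delta = 42 (mod 43)


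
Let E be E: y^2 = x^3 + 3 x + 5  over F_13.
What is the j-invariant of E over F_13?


Delta = -16(4 a^3 + 27 b^2) mod 13 = 4
-1728 * (4 a)^3 = -1728 * (4*3)^3 mod 13 = 12
j = 12 * 4^(-1) mod 13 = 3

j = 3 (mod 13)


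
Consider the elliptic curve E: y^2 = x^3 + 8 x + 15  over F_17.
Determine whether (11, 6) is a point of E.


Check whether y^2 = x^3 + 8 x + 15 (mod 17) for (x, y) = (11, 6).
LHS: y^2 = 6^2 mod 17 = 2
RHS: x^3 + 8 x + 15 = 11^3 + 8*11 + 15 mod 17 = 6
LHS != RHS

No, not on the curve


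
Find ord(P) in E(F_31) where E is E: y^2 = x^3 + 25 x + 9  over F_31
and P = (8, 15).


Compute successive multiples of P until we hit O:
  1P = (8, 15)
  2P = (15, 16)
  3P = (27, 0)
  4P = (15, 15)
  5P = (8, 16)
  6P = O

ord(P) = 6


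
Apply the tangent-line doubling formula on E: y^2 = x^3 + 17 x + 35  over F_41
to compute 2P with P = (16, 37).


Doubling: s = (3 x1^2 + a) / (2 y1)
s = (3*16^2 + 17) / (2*37) mod 41 = 30
x3 = s^2 - 2 x1 mod 41 = 30^2 - 2*16 = 7
y3 = s (x1 - x3) - y1 mod 41 = 30 * (16 - 7) - 37 = 28

2P = (7, 28)


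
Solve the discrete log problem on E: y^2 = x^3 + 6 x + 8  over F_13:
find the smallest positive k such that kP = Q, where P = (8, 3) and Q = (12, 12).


Enumerate multiples of P until we hit Q = (12, 12):
  1P = (8, 3)
  2P = (7, 4)
  3P = (12, 1)
  4P = (3, 1)
  5P = (11, 1)
  6P = (6, 0)
  7P = (11, 12)
  8P = (3, 12)
  9P = (12, 12)
Match found at i = 9.

k = 9


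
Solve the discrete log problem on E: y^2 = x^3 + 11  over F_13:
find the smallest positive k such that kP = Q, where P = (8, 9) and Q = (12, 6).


Enumerate multiples of P until we hit Q = (12, 6):
  1P = (8, 9)
  2P = (1, 5)
  3P = (3, 5)
  4P = (12, 6)
Match found at i = 4.

k = 4


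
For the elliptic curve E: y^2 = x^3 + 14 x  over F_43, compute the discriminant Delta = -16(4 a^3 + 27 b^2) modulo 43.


4 a^3 + 27 b^2 = 4*14^3 + 27*0^2 = 10976 + 0 = 10976
Delta = -16 * (10976) = -175616
Delta mod 43 = 39

Delta = 39 (mod 43)


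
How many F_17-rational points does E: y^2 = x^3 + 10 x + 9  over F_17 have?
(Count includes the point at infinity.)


For each x in F_17, count y with y^2 = x^3 + 10 x + 9 mod 17:
  x = 0: RHS = 9, y in [3, 14]  -> 2 point(s)
  x = 3: RHS = 15, y in [7, 10]  -> 2 point(s)
  x = 6: RHS = 13, y in [8, 9]  -> 2 point(s)
  x = 10: RHS = 4, y in [2, 15]  -> 2 point(s)
  x = 12: RHS = 4, y in [2, 15]  -> 2 point(s)
  x = 15: RHS = 15, y in [7, 10]  -> 2 point(s)
  x = 16: RHS = 15, y in [7, 10]  -> 2 point(s)
Affine points: 14. Add the point at infinity: total = 15.

#E(F_17) = 15


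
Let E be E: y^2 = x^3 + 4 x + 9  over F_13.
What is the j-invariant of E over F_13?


Delta = -16(4 a^3 + 27 b^2) mod 13 = 3
-1728 * (4 a)^3 = -1728 * (4*4)^3 mod 13 = 1
j = 1 * 3^(-1) mod 13 = 9

j = 9 (mod 13)


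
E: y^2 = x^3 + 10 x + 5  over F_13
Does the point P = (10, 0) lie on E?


Check whether y^2 = x^3 + 10 x + 5 (mod 13) for (x, y) = (10, 0).
LHS: y^2 = 0^2 mod 13 = 0
RHS: x^3 + 10 x + 5 = 10^3 + 10*10 + 5 mod 13 = 0
LHS = RHS

Yes, on the curve


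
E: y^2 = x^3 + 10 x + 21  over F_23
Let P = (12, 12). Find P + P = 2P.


Doubling: s = (3 x1^2 + a) / (2 y1)
s = (3*12^2 + 10) / (2*12) mod 23 = 5
x3 = s^2 - 2 x1 mod 23 = 5^2 - 2*12 = 1
y3 = s (x1 - x3) - y1 mod 23 = 5 * (12 - 1) - 12 = 20

2P = (1, 20)


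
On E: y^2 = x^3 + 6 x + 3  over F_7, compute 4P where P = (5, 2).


k = 4 = 100_2 (binary, LSB first: 001)
Double-and-add from P = (5, 2):
  bit 0 = 0: acc unchanged = O
  bit 1 = 0: acc unchanged = O
  bit 2 = 1: acc = O + (5, 2) = (5, 2)

4P = (5, 2)


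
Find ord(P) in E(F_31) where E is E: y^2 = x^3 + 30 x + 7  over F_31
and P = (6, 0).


Compute successive multiples of P until we hit O:
  1P = (6, 0)
  2P = O

ord(P) = 2


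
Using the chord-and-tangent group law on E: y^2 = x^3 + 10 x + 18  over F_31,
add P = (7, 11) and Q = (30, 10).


P != Q, so use the chord formula.
s = (y2 - y1) / (x2 - x1) = (30) / (23) mod 31 = 4
x3 = s^2 - x1 - x2 mod 31 = 4^2 - 7 - 30 = 10
y3 = s (x1 - x3) - y1 mod 31 = 4 * (7 - 10) - 11 = 8

P + Q = (10, 8)


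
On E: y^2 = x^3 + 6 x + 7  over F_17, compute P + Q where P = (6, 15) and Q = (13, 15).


P != Q, so use the chord formula.
s = (y2 - y1) / (x2 - x1) = (0) / (7) mod 17 = 0
x3 = s^2 - x1 - x2 mod 17 = 0^2 - 6 - 13 = 15
y3 = s (x1 - x3) - y1 mod 17 = 0 * (6 - 15) - 15 = 2

P + Q = (15, 2)


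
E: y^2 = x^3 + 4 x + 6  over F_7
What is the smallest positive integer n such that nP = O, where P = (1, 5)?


Compute successive multiples of P until we hit O:
  1P = (1, 5)
  2P = (5, 2)
  3P = (2, 1)
  4P = (6, 1)
  5P = (4, 3)
  6P = (4, 4)
  7P = (6, 6)
  8P = (2, 6)
  ... (continuing to 11P)
  11P = O

ord(P) = 11


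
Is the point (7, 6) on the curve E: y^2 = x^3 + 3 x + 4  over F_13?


Check whether y^2 = x^3 + 3 x + 4 (mod 13) for (x, y) = (7, 6).
LHS: y^2 = 6^2 mod 13 = 10
RHS: x^3 + 3 x + 4 = 7^3 + 3*7 + 4 mod 13 = 4
LHS != RHS

No, not on the curve


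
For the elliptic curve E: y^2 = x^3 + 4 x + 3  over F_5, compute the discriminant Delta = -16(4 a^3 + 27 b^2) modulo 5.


4 a^3 + 27 b^2 = 4*4^3 + 27*3^2 = 256 + 243 = 499
Delta = -16 * (499) = -7984
Delta mod 5 = 1

Delta = 1 (mod 5)


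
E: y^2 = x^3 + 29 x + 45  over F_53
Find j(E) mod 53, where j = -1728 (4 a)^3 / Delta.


Delta = -16(4 a^3 + 27 b^2) mod 53 = 25
-1728 * (4 a)^3 = -1728 * (4*29)^3 mod 53 = 12
j = 12 * 25^(-1) mod 53 = 45

j = 45 (mod 53)


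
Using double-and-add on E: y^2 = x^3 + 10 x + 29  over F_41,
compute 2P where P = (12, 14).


k = 2 = 10_2 (binary, LSB first: 01)
Double-and-add from P = (12, 14):
  bit 0 = 0: acc unchanged = O
  bit 1 = 1: acc = O + (25, 18) = (25, 18)

2P = (25, 18)


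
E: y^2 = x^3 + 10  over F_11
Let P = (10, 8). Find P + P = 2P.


Doubling: s = (3 x1^2 + a) / (2 y1)
s = (3*10^2 + 0) / (2*8) mod 11 = 5
x3 = s^2 - 2 x1 mod 11 = 5^2 - 2*10 = 5
y3 = s (x1 - x3) - y1 mod 11 = 5 * (10 - 5) - 8 = 6

2P = (5, 6)


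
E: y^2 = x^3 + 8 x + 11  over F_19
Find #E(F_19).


For each x in F_19, count y with y^2 = x^3 + 8 x + 11 mod 19:
  x = 0: RHS = 11, y in [7, 12]  -> 2 point(s)
  x = 1: RHS = 1, y in [1, 18]  -> 2 point(s)
  x = 2: RHS = 16, y in [4, 15]  -> 2 point(s)
  x = 3: RHS = 5, y in [9, 10]  -> 2 point(s)
  x = 5: RHS = 5, y in [9, 10]  -> 2 point(s)
  x = 6: RHS = 9, y in [3, 16]  -> 2 point(s)
  x = 7: RHS = 11, y in [7, 12]  -> 2 point(s)
  x = 8: RHS = 17, y in [6, 13]  -> 2 point(s)
  x = 11: RHS = 5, y in [9, 10]  -> 2 point(s)
  x = 12: RHS = 11, y in [7, 12]  -> 2 point(s)
  x = 14: RHS = 17, y in [6, 13]  -> 2 point(s)
  x = 16: RHS = 17, y in [6, 13]  -> 2 point(s)
  x = 17: RHS = 6, y in [5, 14]  -> 2 point(s)
Affine points: 26. Add the point at infinity: total = 27.

#E(F_19) = 27


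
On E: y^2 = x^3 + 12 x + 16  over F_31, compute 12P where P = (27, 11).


k = 12 = 1100_2 (binary, LSB first: 0011)
Double-and-add from P = (27, 11):
  bit 0 = 0: acc unchanged = O
  bit 1 = 0: acc unchanged = O
  bit 2 = 1: acc = O + (4, 29) = (4, 29)
  bit 3 = 1: acc = (4, 29) + (0, 4) = (6, 5)

12P = (6, 5)


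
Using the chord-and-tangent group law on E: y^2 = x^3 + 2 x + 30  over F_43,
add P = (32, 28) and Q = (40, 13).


P != Q, so use the chord formula.
s = (y2 - y1) / (x2 - x1) = (28) / (8) mod 43 = 25
x3 = s^2 - x1 - x2 mod 43 = 25^2 - 32 - 40 = 37
y3 = s (x1 - x3) - y1 mod 43 = 25 * (32 - 37) - 28 = 19

P + Q = (37, 19)


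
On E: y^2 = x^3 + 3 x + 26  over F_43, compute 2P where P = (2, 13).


Doubling: s = (3 x1^2 + a) / (2 y1)
s = (3*2^2 + 3) / (2*13) mod 43 = 32
x3 = s^2 - 2 x1 mod 43 = 32^2 - 2*2 = 31
y3 = s (x1 - x3) - y1 mod 43 = 32 * (2 - 31) - 13 = 5

2P = (31, 5)


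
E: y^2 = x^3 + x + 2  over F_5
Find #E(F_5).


For each x in F_5, count y with y^2 = x^3 + 1 x + 2 mod 5:
  x = 1: RHS = 4, y in [2, 3]  -> 2 point(s)
  x = 4: RHS = 0, y in [0]  -> 1 point(s)
Affine points: 3. Add the point at infinity: total = 4.

#E(F_5) = 4


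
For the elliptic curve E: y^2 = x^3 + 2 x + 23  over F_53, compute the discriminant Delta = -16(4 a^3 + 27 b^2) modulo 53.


4 a^3 + 27 b^2 = 4*2^3 + 27*23^2 = 32 + 14283 = 14315
Delta = -16 * (14315) = -229040
Delta mod 53 = 26

Delta = 26 (mod 53)


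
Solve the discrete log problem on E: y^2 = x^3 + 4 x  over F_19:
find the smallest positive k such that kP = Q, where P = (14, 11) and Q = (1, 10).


Enumerate multiples of P until we hit Q = (1, 10):
  1P = (14, 11)
  2P = (11, 11)
  3P = (13, 8)
  4P = (1, 9)
  5P = (2, 4)
  6P = (4, 17)
  7P = (12, 3)
  8P = (9, 9)
  9P = (3, 1)
  10P = (0, 0)
  11P = (3, 18)
  12P = (9, 10)
  13P = (12, 16)
  14P = (4, 2)
  15P = (2, 15)
  16P = (1, 10)
Match found at i = 16.

k = 16


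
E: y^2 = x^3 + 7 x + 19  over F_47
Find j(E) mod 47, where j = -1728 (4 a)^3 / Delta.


Delta = -16(4 a^3 + 27 b^2) mod 47 = 38
-1728 * (4 a)^3 = -1728 * (4*7)^3 mod 47 = 33
j = 33 * 38^(-1) mod 47 = 12

j = 12 (mod 47)


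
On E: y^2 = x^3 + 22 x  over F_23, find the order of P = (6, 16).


Compute successive multiples of P until we hit O:
  1P = (6, 16)
  2P = (1, 0)
  3P = (6, 7)
  4P = O

ord(P) = 4


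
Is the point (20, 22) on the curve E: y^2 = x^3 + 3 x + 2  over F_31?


Check whether y^2 = x^3 + 3 x + 2 (mod 31) for (x, y) = (20, 22).
LHS: y^2 = 22^2 mod 31 = 19
RHS: x^3 + 3 x + 2 = 20^3 + 3*20 + 2 mod 31 = 2
LHS != RHS

No, not on the curve


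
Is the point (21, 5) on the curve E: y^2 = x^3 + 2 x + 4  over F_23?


Check whether y^2 = x^3 + 2 x + 4 (mod 23) for (x, y) = (21, 5).
LHS: y^2 = 5^2 mod 23 = 2
RHS: x^3 + 2 x + 4 = 21^3 + 2*21 + 4 mod 23 = 15
LHS != RHS

No, not on the curve


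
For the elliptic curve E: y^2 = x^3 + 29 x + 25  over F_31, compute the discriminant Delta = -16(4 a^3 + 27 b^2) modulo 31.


4 a^3 + 27 b^2 = 4*29^3 + 27*25^2 = 97556 + 16875 = 114431
Delta = -16 * (114431) = -1830896
Delta mod 31 = 26

Delta = 26 (mod 31)


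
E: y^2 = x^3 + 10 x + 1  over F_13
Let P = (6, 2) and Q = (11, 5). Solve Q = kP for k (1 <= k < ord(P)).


Enumerate multiples of P until we hit Q = (11, 5):
  1P = (6, 2)
  2P = (10, 10)
  3P = (1, 8)
  4P = (9, 12)
  5P = (12, 4)
  6P = (11, 5)
Match found at i = 6.

k = 6


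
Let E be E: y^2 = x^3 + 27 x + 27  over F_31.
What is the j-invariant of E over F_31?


Delta = -16(4 a^3 + 27 b^2) mod 31 = 5
-1728 * (4 a)^3 = -1728 * (4*27)^3 mod 31 = 30
j = 30 * 5^(-1) mod 31 = 6

j = 6 (mod 31)


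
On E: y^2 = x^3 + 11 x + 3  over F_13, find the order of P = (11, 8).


Compute successive multiples of P until we hit O:
  1P = (11, 8)
  2P = (5, 12)
  3P = (9, 8)
  4P = (6, 5)
  5P = (0, 9)
  6P = (12, 11)
  7P = (12, 2)
  8P = (0, 4)
  ... (continuing to 13P)
  13P = O

ord(P) = 13


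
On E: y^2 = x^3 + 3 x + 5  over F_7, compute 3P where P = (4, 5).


k = 3 = 11_2 (binary, LSB first: 11)
Double-and-add from P = (4, 5):
  bit 0 = 1: acc = O + (4, 5) = (4, 5)
  bit 1 = 1: acc = (4, 5) + (1, 4) = (6, 6)

3P = (6, 6)


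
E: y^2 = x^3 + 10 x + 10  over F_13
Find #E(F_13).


For each x in F_13, count y with y^2 = x^3 + 10 x + 10 mod 13:
  x = 0: RHS = 10, y in [6, 7]  -> 2 point(s)
  x = 2: RHS = 12, y in [5, 8]  -> 2 point(s)
  x = 4: RHS = 10, y in [6, 7]  -> 2 point(s)
  x = 5: RHS = 3, y in [4, 9]  -> 2 point(s)
  x = 6: RHS = 0, y in [0]  -> 1 point(s)
  x = 8: RHS = 4, y in [2, 11]  -> 2 point(s)
  x = 9: RHS = 10, y in [6, 7]  -> 2 point(s)
  x = 12: RHS = 12, y in [5, 8]  -> 2 point(s)
Affine points: 15. Add the point at infinity: total = 16.

#E(F_13) = 16


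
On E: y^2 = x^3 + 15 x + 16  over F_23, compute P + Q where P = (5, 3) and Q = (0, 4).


P != Q, so use the chord formula.
s = (y2 - y1) / (x2 - x1) = (1) / (18) mod 23 = 9
x3 = s^2 - x1 - x2 mod 23 = 9^2 - 5 - 0 = 7
y3 = s (x1 - x3) - y1 mod 23 = 9 * (5 - 7) - 3 = 2

P + Q = (7, 2)


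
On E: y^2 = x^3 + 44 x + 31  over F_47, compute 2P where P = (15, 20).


Doubling: s = (3 x1^2 + a) / (2 y1)
s = (3*15^2 + 44) / (2*20) mod 47 = 45
x3 = s^2 - 2 x1 mod 47 = 45^2 - 2*15 = 21
y3 = s (x1 - x3) - y1 mod 47 = 45 * (15 - 21) - 20 = 39

2P = (21, 39)


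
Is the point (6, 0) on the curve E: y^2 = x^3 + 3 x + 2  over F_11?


Check whether y^2 = x^3 + 3 x + 2 (mod 11) for (x, y) = (6, 0).
LHS: y^2 = 0^2 mod 11 = 0
RHS: x^3 + 3 x + 2 = 6^3 + 3*6 + 2 mod 11 = 5
LHS != RHS

No, not on the curve


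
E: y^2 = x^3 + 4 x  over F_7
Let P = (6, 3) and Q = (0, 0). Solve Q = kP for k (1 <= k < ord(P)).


Enumerate multiples of P until we hit Q = (0, 0):
  1P = (6, 3)
  2P = (2, 4)
  3P = (3, 5)
  4P = (0, 0)
Match found at i = 4.

k = 4


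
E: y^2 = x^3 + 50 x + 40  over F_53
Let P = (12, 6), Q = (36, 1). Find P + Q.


P != Q, so use the chord formula.
s = (y2 - y1) / (x2 - x1) = (48) / (24) mod 53 = 2
x3 = s^2 - x1 - x2 mod 53 = 2^2 - 12 - 36 = 9
y3 = s (x1 - x3) - y1 mod 53 = 2 * (12 - 9) - 6 = 0

P + Q = (9, 0)


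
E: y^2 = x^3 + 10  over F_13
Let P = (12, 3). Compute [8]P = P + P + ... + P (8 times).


k = 8 = 1000_2 (binary, LSB first: 0001)
Double-and-add from P = (12, 3):
  bit 0 = 0: acc unchanged = O
  bit 1 = 0: acc unchanged = O
  bit 2 = 0: acc unchanged = O
  bit 3 = 1: acc = O + (12, 10) = (12, 10)

8P = (12, 10)


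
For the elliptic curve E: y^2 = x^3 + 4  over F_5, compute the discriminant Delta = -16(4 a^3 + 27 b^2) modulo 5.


4 a^3 + 27 b^2 = 4*0^3 + 27*4^2 = 0 + 432 = 432
Delta = -16 * (432) = -6912
Delta mod 5 = 3

Delta = 3 (mod 5)


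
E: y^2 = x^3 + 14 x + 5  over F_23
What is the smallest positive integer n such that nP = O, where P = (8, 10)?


Compute successive multiples of P until we hit O:
  1P = (8, 10)
  2P = (2, 15)
  3P = (22, 17)
  4P = (22, 6)
  5P = (2, 8)
  6P = (8, 13)
  7P = O

ord(P) = 7


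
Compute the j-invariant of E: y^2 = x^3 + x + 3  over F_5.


Delta = -16(4 a^3 + 27 b^2) mod 5 = 3
-1728 * (4 a)^3 = -1728 * (4*1)^3 mod 5 = 3
j = 3 * 3^(-1) mod 5 = 1

j = 1 (mod 5)


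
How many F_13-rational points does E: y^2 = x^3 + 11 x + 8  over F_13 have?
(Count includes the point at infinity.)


For each x in F_13, count y with y^2 = x^3 + 11 x + 8 mod 13:
  x = 2: RHS = 12, y in [5, 8]  -> 2 point(s)
  x = 3: RHS = 3, y in [4, 9]  -> 2 point(s)
  x = 4: RHS = 12, y in [5, 8]  -> 2 point(s)
  x = 6: RHS = 4, y in [2, 11]  -> 2 point(s)
  x = 7: RHS = 12, y in [5, 8]  -> 2 point(s)
  x = 8: RHS = 10, y in [6, 7]  -> 2 point(s)
  x = 9: RHS = 4, y in [2, 11]  -> 2 point(s)
  x = 10: RHS = 0, y in [0]  -> 1 point(s)
  x = 11: RHS = 4, y in [2, 11]  -> 2 point(s)
  x = 12: RHS = 9, y in [3, 10]  -> 2 point(s)
Affine points: 19. Add the point at infinity: total = 20.

#E(F_13) = 20


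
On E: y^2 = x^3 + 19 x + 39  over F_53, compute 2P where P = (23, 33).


Doubling: s = (3 x1^2 + a) / (2 y1)
s = (3*23^2 + 19) / (2*33) mod 53 = 42
x3 = s^2 - 2 x1 mod 53 = 42^2 - 2*23 = 22
y3 = s (x1 - x3) - y1 mod 53 = 42 * (23 - 22) - 33 = 9

2P = (22, 9)


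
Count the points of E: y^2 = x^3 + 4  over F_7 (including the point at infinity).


For each x in F_7, count y with y^2 = x^3 + 0 x + 4 mod 7:
  x = 0: RHS = 4, y in [2, 5]  -> 2 point(s)
Affine points: 2. Add the point at infinity: total = 3.

#E(F_7) = 3


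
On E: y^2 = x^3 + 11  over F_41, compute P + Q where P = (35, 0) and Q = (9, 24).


P != Q, so use the chord formula.
s = (y2 - y1) / (x2 - x1) = (24) / (15) mod 41 = 18
x3 = s^2 - x1 - x2 mod 41 = 18^2 - 35 - 9 = 34
y3 = s (x1 - x3) - y1 mod 41 = 18 * (35 - 34) - 0 = 18

P + Q = (34, 18)


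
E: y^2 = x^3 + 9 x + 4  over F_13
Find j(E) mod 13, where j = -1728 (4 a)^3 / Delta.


Delta = -16(4 a^3 + 27 b^2) mod 13 = 5
-1728 * (4 a)^3 = -1728 * (4*9)^3 mod 13 = 12
j = 12 * 5^(-1) mod 13 = 5

j = 5 (mod 13)


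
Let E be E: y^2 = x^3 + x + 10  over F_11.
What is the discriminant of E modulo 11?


4 a^3 + 27 b^2 = 4*1^3 + 27*10^2 = 4 + 2700 = 2704
Delta = -16 * (2704) = -43264
Delta mod 11 = 10

Delta = 10 (mod 11)


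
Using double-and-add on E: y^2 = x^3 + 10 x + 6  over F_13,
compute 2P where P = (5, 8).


k = 2 = 10_2 (binary, LSB first: 01)
Double-and-add from P = (5, 8):
  bit 0 = 0: acc unchanged = O
  bit 1 = 1: acc = O + (7, 9) = (7, 9)

2P = (7, 9)


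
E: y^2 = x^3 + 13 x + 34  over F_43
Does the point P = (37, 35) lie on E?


Check whether y^2 = x^3 + 13 x + 34 (mod 43) for (x, y) = (37, 35).
LHS: y^2 = 35^2 mod 43 = 21
RHS: x^3 + 13 x + 34 = 37^3 + 13*37 + 34 mod 43 = 41
LHS != RHS

No, not on the curve


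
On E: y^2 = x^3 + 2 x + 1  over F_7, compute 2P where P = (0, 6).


Doubling: s = (3 x1^2 + a) / (2 y1)
s = (3*0^2 + 2) / (2*6) mod 7 = 6
x3 = s^2 - 2 x1 mod 7 = 6^2 - 2*0 = 1
y3 = s (x1 - x3) - y1 mod 7 = 6 * (0 - 1) - 6 = 2

2P = (1, 2)


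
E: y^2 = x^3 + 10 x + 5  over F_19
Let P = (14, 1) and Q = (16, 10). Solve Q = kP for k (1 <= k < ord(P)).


Enumerate multiples of P until we hit Q = (16, 10):
  1P = (14, 1)
  2P = (16, 9)
  3P = (5, 16)
  4P = (7, 0)
  5P = (5, 3)
  6P = (16, 10)
Match found at i = 6.

k = 6


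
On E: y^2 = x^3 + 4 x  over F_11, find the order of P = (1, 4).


Compute successive multiples of P until we hit O:
  1P = (1, 4)
  2P = (1, 7)
  3P = O

ord(P) = 3


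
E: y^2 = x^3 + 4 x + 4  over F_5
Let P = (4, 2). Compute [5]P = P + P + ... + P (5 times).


k = 5 = 101_2 (binary, LSB first: 101)
Double-and-add from P = (4, 2):
  bit 0 = 1: acc = O + (4, 2) = (4, 2)
  bit 1 = 0: acc unchanged = (4, 2)
  bit 2 = 1: acc = (4, 2) + (2, 0) = (0, 2)

5P = (0, 2)


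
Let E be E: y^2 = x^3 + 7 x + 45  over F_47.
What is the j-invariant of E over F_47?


Delta = -16(4 a^3 + 27 b^2) mod 47 = 8
-1728 * (4 a)^3 = -1728 * (4*7)^3 mod 47 = 33
j = 33 * 8^(-1) mod 47 = 10

j = 10 (mod 47)


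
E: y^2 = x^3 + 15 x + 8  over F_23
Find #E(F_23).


For each x in F_23, count y with y^2 = x^3 + 15 x + 8 mod 23:
  x = 0: RHS = 8, y in [10, 13]  -> 2 point(s)
  x = 1: RHS = 1, y in [1, 22]  -> 2 point(s)
  x = 2: RHS = 0, y in [0]  -> 1 point(s)
  x = 5: RHS = 1, y in [1, 22]  -> 2 point(s)
  x = 10: RHS = 8, y in [10, 13]  -> 2 point(s)
  x = 11: RHS = 9, y in [3, 20]  -> 2 point(s)
  x = 13: RHS = 8, y in [10, 13]  -> 2 point(s)
  x = 14: RHS = 18, y in [8, 15]  -> 2 point(s)
  x = 17: RHS = 1, y in [1, 22]  -> 2 point(s)
  x = 21: RHS = 16, y in [4, 19]  -> 2 point(s)
Affine points: 19. Add the point at infinity: total = 20.

#E(F_23) = 20


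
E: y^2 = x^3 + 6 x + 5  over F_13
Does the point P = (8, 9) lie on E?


Check whether y^2 = x^3 + 6 x + 5 (mod 13) for (x, y) = (8, 9).
LHS: y^2 = 9^2 mod 13 = 3
RHS: x^3 + 6 x + 5 = 8^3 + 6*8 + 5 mod 13 = 6
LHS != RHS

No, not on the curve


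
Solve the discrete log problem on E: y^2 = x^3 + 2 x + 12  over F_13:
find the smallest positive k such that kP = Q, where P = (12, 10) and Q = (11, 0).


Enumerate multiples of P until we hit Q = (11, 0):
  1P = (12, 10)
  2P = (11, 0)
Match found at i = 2.

k = 2


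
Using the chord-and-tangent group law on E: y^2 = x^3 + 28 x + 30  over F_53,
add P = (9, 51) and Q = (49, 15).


P != Q, so use the chord formula.
s = (y2 - y1) / (x2 - x1) = (17) / (40) mod 53 = 15
x3 = s^2 - x1 - x2 mod 53 = 15^2 - 9 - 49 = 8
y3 = s (x1 - x3) - y1 mod 53 = 15 * (9 - 8) - 51 = 17

P + Q = (8, 17)


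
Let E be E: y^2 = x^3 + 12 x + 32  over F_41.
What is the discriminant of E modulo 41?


4 a^3 + 27 b^2 = 4*12^3 + 27*32^2 = 6912 + 27648 = 34560
Delta = -16 * (34560) = -552960
Delta mod 41 = 7

Delta = 7 (mod 41)


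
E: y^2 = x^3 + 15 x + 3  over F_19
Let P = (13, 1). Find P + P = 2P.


Doubling: s = (3 x1^2 + a) / (2 y1)
s = (3*13^2 + 15) / (2*1) mod 19 = 14
x3 = s^2 - 2 x1 mod 19 = 14^2 - 2*13 = 18
y3 = s (x1 - x3) - y1 mod 19 = 14 * (13 - 18) - 1 = 5

2P = (18, 5)


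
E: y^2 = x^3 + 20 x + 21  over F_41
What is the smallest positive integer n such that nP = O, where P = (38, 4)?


Compute successive multiples of P until we hit O:
  1P = (38, 4)
  2P = (4, 1)
  3P = (36, 1)
  4P = (0, 12)
  5P = (1, 40)
  6P = (1, 1)
  7P = (0, 29)
  8P = (36, 40)
  ... (continuing to 11P)
  11P = O

ord(P) = 11


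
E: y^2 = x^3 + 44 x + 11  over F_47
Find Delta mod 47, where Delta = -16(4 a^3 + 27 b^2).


4 a^3 + 27 b^2 = 4*44^3 + 27*11^2 = 340736 + 3267 = 344003
Delta = -16 * (344003) = -5504048
Delta mod 47 = 28

Delta = 28 (mod 47)


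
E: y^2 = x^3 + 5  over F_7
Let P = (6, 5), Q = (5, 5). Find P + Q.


P != Q, so use the chord formula.
s = (y2 - y1) / (x2 - x1) = (0) / (6) mod 7 = 0
x3 = s^2 - x1 - x2 mod 7 = 0^2 - 6 - 5 = 3
y3 = s (x1 - x3) - y1 mod 7 = 0 * (6 - 3) - 5 = 2

P + Q = (3, 2)


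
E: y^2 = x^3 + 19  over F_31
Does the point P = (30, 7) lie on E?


Check whether y^2 = x^3 + 0 x + 19 (mod 31) for (x, y) = (30, 7).
LHS: y^2 = 7^2 mod 31 = 18
RHS: x^3 + 0 x + 19 = 30^3 + 0*30 + 19 mod 31 = 18
LHS = RHS

Yes, on the curve


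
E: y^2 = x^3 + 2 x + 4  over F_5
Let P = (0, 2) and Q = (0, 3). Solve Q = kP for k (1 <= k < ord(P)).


Enumerate multiples of P until we hit Q = (0, 3):
  1P = (0, 2)
  2P = (4, 1)
  3P = (2, 1)
  4P = (2, 4)
  5P = (4, 4)
  6P = (0, 3)
Match found at i = 6.

k = 6


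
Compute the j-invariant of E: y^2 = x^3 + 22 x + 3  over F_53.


Delta = -16(4 a^3 + 27 b^2) mod 53 = 36
-1728 * (4 a)^3 = -1728 * (4*22)^3 mod 53 = 11
j = 11 * 36^(-1) mod 53 = 43

j = 43 (mod 53)


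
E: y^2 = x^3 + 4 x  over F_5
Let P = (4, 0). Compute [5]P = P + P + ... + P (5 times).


k = 5 = 101_2 (binary, LSB first: 101)
Double-and-add from P = (4, 0):
  bit 0 = 1: acc = O + (4, 0) = (4, 0)
  bit 1 = 0: acc unchanged = (4, 0)
  bit 2 = 1: acc = (4, 0) + O = (4, 0)

5P = (4, 0)


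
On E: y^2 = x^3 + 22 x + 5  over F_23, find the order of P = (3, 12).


Compute successive multiples of P until we hit O:
  1P = (3, 12)
  2P = (3, 11)
  3P = O

ord(P) = 3


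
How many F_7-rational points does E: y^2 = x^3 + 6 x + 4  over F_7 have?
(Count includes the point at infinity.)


For each x in F_7, count y with y^2 = x^3 + 6 x + 4 mod 7:
  x = 0: RHS = 4, y in [2, 5]  -> 2 point(s)
  x = 1: RHS = 4, y in [2, 5]  -> 2 point(s)
  x = 3: RHS = 0, y in [0]  -> 1 point(s)
  x = 4: RHS = 1, y in [1, 6]  -> 2 point(s)
  x = 6: RHS = 4, y in [2, 5]  -> 2 point(s)
Affine points: 9. Add the point at infinity: total = 10.

#E(F_7) = 10


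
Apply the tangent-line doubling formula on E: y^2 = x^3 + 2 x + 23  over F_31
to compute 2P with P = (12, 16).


Doubling: s = (3 x1^2 + a) / (2 y1)
s = (3*12^2 + 2) / (2*16) mod 31 = 0
x3 = s^2 - 2 x1 mod 31 = 0^2 - 2*12 = 7
y3 = s (x1 - x3) - y1 mod 31 = 0 * (12 - 7) - 16 = 15

2P = (7, 15)


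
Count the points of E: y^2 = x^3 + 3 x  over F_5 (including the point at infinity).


For each x in F_5, count y with y^2 = x^3 + 3 x + 0 mod 5:
  x = 0: RHS = 0, y in [0]  -> 1 point(s)
  x = 1: RHS = 4, y in [2, 3]  -> 2 point(s)
  x = 2: RHS = 4, y in [2, 3]  -> 2 point(s)
  x = 3: RHS = 1, y in [1, 4]  -> 2 point(s)
  x = 4: RHS = 1, y in [1, 4]  -> 2 point(s)
Affine points: 9. Add the point at infinity: total = 10.

#E(F_5) = 10


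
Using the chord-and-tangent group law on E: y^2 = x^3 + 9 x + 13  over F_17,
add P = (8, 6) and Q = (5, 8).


P != Q, so use the chord formula.
s = (y2 - y1) / (x2 - x1) = (2) / (14) mod 17 = 5
x3 = s^2 - x1 - x2 mod 17 = 5^2 - 8 - 5 = 12
y3 = s (x1 - x3) - y1 mod 17 = 5 * (8 - 12) - 6 = 8

P + Q = (12, 8)


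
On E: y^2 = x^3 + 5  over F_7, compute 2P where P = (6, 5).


Doubling: s = (3 x1^2 + a) / (2 y1)
s = (3*6^2 + 0) / (2*5) mod 7 = 1
x3 = s^2 - 2 x1 mod 7 = 1^2 - 2*6 = 3
y3 = s (x1 - x3) - y1 mod 7 = 1 * (6 - 3) - 5 = 5

2P = (3, 5)


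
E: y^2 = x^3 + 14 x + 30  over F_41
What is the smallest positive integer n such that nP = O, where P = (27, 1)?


Compute successive multiples of P until we hit O:
  1P = (27, 1)
  2P = (19, 29)
  3P = (38, 17)
  4P = (12, 32)
  5P = (7, 26)
  6P = (6, 24)
  7P = (33, 29)
  8P = (21, 27)
  ... (continuing to 51P)
  51P = O

ord(P) = 51


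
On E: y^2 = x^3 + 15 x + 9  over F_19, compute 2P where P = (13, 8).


k = 2 = 10_2 (binary, LSB first: 01)
Double-and-add from P = (13, 8):
  bit 0 = 0: acc unchanged = O
  bit 1 = 1: acc = O + (2, 16) = (2, 16)

2P = (2, 16)


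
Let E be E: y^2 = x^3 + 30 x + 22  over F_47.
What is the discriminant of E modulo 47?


4 a^3 + 27 b^2 = 4*30^3 + 27*22^2 = 108000 + 13068 = 121068
Delta = -16 * (121068) = -1937088
Delta mod 47 = 17

Delta = 17 (mod 47)


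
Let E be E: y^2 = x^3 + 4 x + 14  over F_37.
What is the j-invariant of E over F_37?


Delta = -16(4 a^3 + 27 b^2) mod 37 = 32
-1728 * (4 a)^3 = -1728 * (4*4)^3 mod 37 = 27
j = 27 * 32^(-1) mod 37 = 2

j = 2 (mod 37)


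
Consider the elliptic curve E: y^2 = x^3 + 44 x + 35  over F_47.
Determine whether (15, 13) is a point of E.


Check whether y^2 = x^3 + 44 x + 35 (mod 47) for (x, y) = (15, 13).
LHS: y^2 = 13^2 mod 47 = 28
RHS: x^3 + 44 x + 35 = 15^3 + 44*15 + 35 mod 47 = 28
LHS = RHS

Yes, on the curve


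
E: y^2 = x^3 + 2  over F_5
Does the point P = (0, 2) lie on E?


Check whether y^2 = x^3 + 0 x + 2 (mod 5) for (x, y) = (0, 2).
LHS: y^2 = 2^2 mod 5 = 4
RHS: x^3 + 0 x + 2 = 0^3 + 0*0 + 2 mod 5 = 2
LHS != RHS

No, not on the curve


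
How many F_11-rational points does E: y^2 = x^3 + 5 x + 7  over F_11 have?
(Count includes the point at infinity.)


For each x in F_11, count y with y^2 = x^3 + 5 x + 7 mod 11:
  x = 2: RHS = 3, y in [5, 6]  -> 2 point(s)
  x = 3: RHS = 5, y in [4, 7]  -> 2 point(s)
  x = 4: RHS = 3, y in [5, 6]  -> 2 point(s)
  x = 5: RHS = 3, y in [5, 6]  -> 2 point(s)
  x = 6: RHS = 0, y in [0]  -> 1 point(s)
  x = 7: RHS = 0, y in [0]  -> 1 point(s)
  x = 8: RHS = 9, y in [3, 8]  -> 2 point(s)
  x = 9: RHS = 0, y in [0]  -> 1 point(s)
  x = 10: RHS = 1, y in [1, 10]  -> 2 point(s)
Affine points: 15. Add the point at infinity: total = 16.

#E(F_11) = 16


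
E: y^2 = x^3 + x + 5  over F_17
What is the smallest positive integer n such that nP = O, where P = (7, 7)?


Compute successive multiples of P until we hit O:
  1P = (7, 7)
  2P = (2, 7)
  3P = (8, 10)
  4P = (11, 15)
  5P = (3, 1)
  6P = (5, 13)
  7P = (14, 14)
  8P = (14, 3)
  ... (continuing to 15P)
  15P = O

ord(P) = 15


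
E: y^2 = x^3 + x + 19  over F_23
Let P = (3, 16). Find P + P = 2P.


Doubling: s = (3 x1^2 + a) / (2 y1)
s = (3*3^2 + 1) / (2*16) mod 23 = 21
x3 = s^2 - 2 x1 mod 23 = 21^2 - 2*3 = 21
y3 = s (x1 - x3) - y1 mod 23 = 21 * (3 - 21) - 16 = 20

2P = (21, 20)


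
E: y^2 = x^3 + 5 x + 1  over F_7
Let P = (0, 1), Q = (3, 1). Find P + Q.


P != Q, so use the chord formula.
s = (y2 - y1) / (x2 - x1) = (0) / (3) mod 7 = 0
x3 = s^2 - x1 - x2 mod 7 = 0^2 - 0 - 3 = 4
y3 = s (x1 - x3) - y1 mod 7 = 0 * (0 - 4) - 1 = 6

P + Q = (4, 6)


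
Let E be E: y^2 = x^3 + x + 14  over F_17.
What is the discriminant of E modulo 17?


4 a^3 + 27 b^2 = 4*1^3 + 27*14^2 = 4 + 5292 = 5296
Delta = -16 * (5296) = -84736
Delta mod 17 = 9

Delta = 9 (mod 17)


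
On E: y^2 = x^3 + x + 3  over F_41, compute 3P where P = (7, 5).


k = 3 = 11_2 (binary, LSB first: 11)
Double-and-add from P = (7, 5):
  bit 0 = 1: acc = O + (7, 5) = (7, 5)
  bit 1 = 1: acc = (7, 5) + (23, 37) = (15, 20)

3P = (15, 20)


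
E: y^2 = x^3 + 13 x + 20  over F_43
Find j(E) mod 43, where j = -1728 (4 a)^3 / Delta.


Delta = -16(4 a^3 + 27 b^2) mod 43 = 19
-1728 * (4 a)^3 = -1728 * (4*13)^3 mod 43 = 16
j = 16 * 19^(-1) mod 43 = 28

j = 28 (mod 43)


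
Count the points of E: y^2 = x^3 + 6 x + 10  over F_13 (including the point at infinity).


For each x in F_13, count y with y^2 = x^3 + 6 x + 10 mod 13:
  x = 0: RHS = 10, y in [6, 7]  -> 2 point(s)
  x = 1: RHS = 4, y in [2, 11]  -> 2 point(s)
  x = 2: RHS = 4, y in [2, 11]  -> 2 point(s)
  x = 3: RHS = 3, y in [4, 9]  -> 2 point(s)
  x = 5: RHS = 9, y in [3, 10]  -> 2 point(s)
  x = 9: RHS = 0, y in [0]  -> 1 point(s)
  x = 10: RHS = 4, y in [2, 11]  -> 2 point(s)
  x = 11: RHS = 3, y in [4, 9]  -> 2 point(s)
  x = 12: RHS = 3, y in [4, 9]  -> 2 point(s)
Affine points: 17. Add the point at infinity: total = 18.

#E(F_13) = 18


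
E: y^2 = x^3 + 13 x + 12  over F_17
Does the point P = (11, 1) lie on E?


Check whether y^2 = x^3 + 13 x + 12 (mod 17) for (x, y) = (11, 1).
LHS: y^2 = 1^2 mod 17 = 1
RHS: x^3 + 13 x + 12 = 11^3 + 13*11 + 12 mod 17 = 7
LHS != RHS

No, not on the curve


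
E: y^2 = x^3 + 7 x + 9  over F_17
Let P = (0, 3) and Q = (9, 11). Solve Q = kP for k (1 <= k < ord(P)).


Enumerate multiples of P until we hit Q = (9, 11):
  1P = (0, 3)
  2P = (16, 1)
  3P = (5, 4)
  4P = (10, 12)
  5P = (9, 11)
Match found at i = 5.

k = 5


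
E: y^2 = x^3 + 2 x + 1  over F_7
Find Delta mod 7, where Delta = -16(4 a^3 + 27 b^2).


4 a^3 + 27 b^2 = 4*2^3 + 27*1^2 = 32 + 27 = 59
Delta = -16 * (59) = -944
Delta mod 7 = 1

Delta = 1 (mod 7)


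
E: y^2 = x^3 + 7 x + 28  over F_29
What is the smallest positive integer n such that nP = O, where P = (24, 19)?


Compute successive multiples of P until we hit O:
  1P = (24, 19)
  2P = (1, 23)
  3P = (27, 8)
  4P = (14, 12)
  5P = (26, 26)
  6P = (13, 5)
  7P = (8, 4)
  8P = (10, 5)
  ... (continuing to 33P)
  33P = O

ord(P) = 33


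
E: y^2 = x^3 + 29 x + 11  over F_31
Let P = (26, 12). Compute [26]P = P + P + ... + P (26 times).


k = 26 = 11010_2 (binary, LSB first: 01011)
Double-and-add from P = (26, 12):
  bit 0 = 0: acc unchanged = O
  bit 1 = 1: acc = O + (15, 15) = (15, 15)
  bit 2 = 0: acc unchanged = (15, 15)
  bit 3 = 1: acc = (15, 15) + (16, 18) = (9, 3)
  bit 4 = 1: acc = (9, 3) + (1, 17) = (26, 19)

26P = (26, 19)


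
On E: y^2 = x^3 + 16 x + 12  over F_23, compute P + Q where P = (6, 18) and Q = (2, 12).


P != Q, so use the chord formula.
s = (y2 - y1) / (x2 - x1) = (17) / (19) mod 23 = 13
x3 = s^2 - x1 - x2 mod 23 = 13^2 - 6 - 2 = 0
y3 = s (x1 - x3) - y1 mod 23 = 13 * (6 - 0) - 18 = 14

P + Q = (0, 14)


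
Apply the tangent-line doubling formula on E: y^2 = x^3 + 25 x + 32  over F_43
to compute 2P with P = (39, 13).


Doubling: s = (3 x1^2 + a) / (2 y1)
s = (3*39^2 + 25) / (2*13) mod 43 = 21
x3 = s^2 - 2 x1 mod 43 = 21^2 - 2*39 = 19
y3 = s (x1 - x3) - y1 mod 43 = 21 * (39 - 19) - 13 = 20

2P = (19, 20)


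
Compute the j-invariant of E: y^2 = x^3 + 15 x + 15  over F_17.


Delta = -16(4 a^3 + 27 b^2) mod 17 = 8
-1728 * (4 a)^3 = -1728 * (4*15)^3 mod 17 = 5
j = 5 * 8^(-1) mod 17 = 7

j = 7 (mod 17)


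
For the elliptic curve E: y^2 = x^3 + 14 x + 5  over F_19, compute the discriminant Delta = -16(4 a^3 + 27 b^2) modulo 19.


4 a^3 + 27 b^2 = 4*14^3 + 27*5^2 = 10976 + 675 = 11651
Delta = -16 * (11651) = -186416
Delta mod 19 = 12

Delta = 12 (mod 19)


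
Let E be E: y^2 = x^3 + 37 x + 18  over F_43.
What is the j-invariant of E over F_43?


Delta = -16(4 a^3 + 27 b^2) mod 43 = 18
-1728 * (4 a)^3 = -1728 * (4*37)^3 mod 43 = 39
j = 39 * 18^(-1) mod 43 = 38

j = 38 (mod 43)


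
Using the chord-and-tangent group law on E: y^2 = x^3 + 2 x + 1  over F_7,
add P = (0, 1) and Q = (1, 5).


P != Q, so use the chord formula.
s = (y2 - y1) / (x2 - x1) = (4) / (1) mod 7 = 4
x3 = s^2 - x1 - x2 mod 7 = 4^2 - 0 - 1 = 1
y3 = s (x1 - x3) - y1 mod 7 = 4 * (0 - 1) - 1 = 2

P + Q = (1, 2)


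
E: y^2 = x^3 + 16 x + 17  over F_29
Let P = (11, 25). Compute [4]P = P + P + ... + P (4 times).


k = 4 = 100_2 (binary, LSB first: 001)
Double-and-add from P = (11, 25):
  bit 0 = 0: acc unchanged = O
  bit 1 = 0: acc unchanged = O
  bit 2 = 1: acc = O + (27, 21) = (27, 21)

4P = (27, 21)


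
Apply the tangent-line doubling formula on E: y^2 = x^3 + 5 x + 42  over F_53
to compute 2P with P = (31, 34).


Doubling: s = (3 x1^2 + a) / (2 y1)
s = (3*31^2 + 5) / (2*34) mod 53 = 30
x3 = s^2 - 2 x1 mod 53 = 30^2 - 2*31 = 43
y3 = s (x1 - x3) - y1 mod 53 = 30 * (31 - 43) - 34 = 30

2P = (43, 30)


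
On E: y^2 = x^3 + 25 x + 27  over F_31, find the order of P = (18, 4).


Compute successive multiples of P until we hit O:
  1P = (18, 4)
  2P = (23, 20)
  3P = (30, 1)
  4P = (16, 11)
  5P = (17, 8)
  6P = (12, 3)
  7P = (26, 5)
  8P = (3, 25)
  ... (continuing to 19P)
  19P = O

ord(P) = 19


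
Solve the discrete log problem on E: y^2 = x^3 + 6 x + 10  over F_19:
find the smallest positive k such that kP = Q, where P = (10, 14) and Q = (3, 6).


Enumerate multiples of P until we hit Q = (3, 6):
  1P = (10, 14)
  2P = (15, 6)
  3P = (11, 18)
  4P = (14, 8)
  5P = (2, 12)
  6P = (13, 9)
  7P = (3, 6)
Match found at i = 7.

k = 7


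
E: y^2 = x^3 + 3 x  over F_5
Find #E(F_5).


For each x in F_5, count y with y^2 = x^3 + 3 x + 0 mod 5:
  x = 0: RHS = 0, y in [0]  -> 1 point(s)
  x = 1: RHS = 4, y in [2, 3]  -> 2 point(s)
  x = 2: RHS = 4, y in [2, 3]  -> 2 point(s)
  x = 3: RHS = 1, y in [1, 4]  -> 2 point(s)
  x = 4: RHS = 1, y in [1, 4]  -> 2 point(s)
Affine points: 9. Add the point at infinity: total = 10.

#E(F_5) = 10


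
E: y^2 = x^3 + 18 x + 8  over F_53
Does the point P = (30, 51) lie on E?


Check whether y^2 = x^3 + 18 x + 8 (mod 53) for (x, y) = (30, 51).
LHS: y^2 = 51^2 mod 53 = 4
RHS: x^3 + 18 x + 8 = 30^3 + 18*30 + 8 mod 53 = 41
LHS != RHS

No, not on the curve


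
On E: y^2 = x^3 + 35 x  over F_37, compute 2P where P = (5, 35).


Doubling: s = (3 x1^2 + a) / (2 y1)
s = (3*5^2 + 35) / (2*35) mod 37 = 28
x3 = s^2 - 2 x1 mod 37 = 28^2 - 2*5 = 34
y3 = s (x1 - x3) - y1 mod 37 = 28 * (5 - 34) - 35 = 4

2P = (34, 4)


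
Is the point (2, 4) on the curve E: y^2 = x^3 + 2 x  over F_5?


Check whether y^2 = x^3 + 2 x + 0 (mod 5) for (x, y) = (2, 4).
LHS: y^2 = 4^2 mod 5 = 1
RHS: x^3 + 2 x + 0 = 2^3 + 2*2 + 0 mod 5 = 2
LHS != RHS

No, not on the curve


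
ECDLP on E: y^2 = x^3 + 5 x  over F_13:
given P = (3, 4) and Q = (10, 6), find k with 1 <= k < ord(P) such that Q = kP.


Enumerate multiples of P until we hit Q = (10, 6):
  1P = (3, 4)
  2P = (10, 7)
  3P = (10, 6)
Match found at i = 3.

k = 3


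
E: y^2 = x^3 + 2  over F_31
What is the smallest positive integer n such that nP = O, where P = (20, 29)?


Compute successive multiples of P until we hit O:
  1P = (20, 29)
  2P = (29, 5)
  3P = (27, 0)
  4P = (29, 26)
  5P = (20, 2)
  6P = O

ord(P) = 6


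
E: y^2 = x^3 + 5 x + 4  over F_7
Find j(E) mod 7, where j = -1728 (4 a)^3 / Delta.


Delta = -16(4 a^3 + 27 b^2) mod 7 = 5
-1728 * (4 a)^3 = -1728 * (4*5)^3 mod 7 = 6
j = 6 * 5^(-1) mod 7 = 4

j = 4 (mod 7)


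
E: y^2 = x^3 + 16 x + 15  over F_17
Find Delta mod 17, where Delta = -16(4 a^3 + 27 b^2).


4 a^3 + 27 b^2 = 4*16^3 + 27*15^2 = 16384 + 6075 = 22459
Delta = -16 * (22459) = -359344
Delta mod 17 = 2

Delta = 2 (mod 17)


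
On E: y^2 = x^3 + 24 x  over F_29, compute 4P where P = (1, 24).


k = 4 = 100_2 (binary, LSB first: 001)
Double-and-add from P = (1, 24):
  bit 0 = 0: acc unchanged = O
  bit 1 = 0: acc unchanged = O
  bit 2 = 1: acc = O + (24, 25) = (24, 25)

4P = (24, 25)


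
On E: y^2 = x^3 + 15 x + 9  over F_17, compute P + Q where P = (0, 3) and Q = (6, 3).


P != Q, so use the chord formula.
s = (y2 - y1) / (x2 - x1) = (0) / (6) mod 17 = 0
x3 = s^2 - x1 - x2 mod 17 = 0^2 - 0 - 6 = 11
y3 = s (x1 - x3) - y1 mod 17 = 0 * (0 - 11) - 3 = 14

P + Q = (11, 14)


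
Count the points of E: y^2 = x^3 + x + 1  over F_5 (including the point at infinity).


For each x in F_5, count y with y^2 = x^3 + 1 x + 1 mod 5:
  x = 0: RHS = 1, y in [1, 4]  -> 2 point(s)
  x = 2: RHS = 1, y in [1, 4]  -> 2 point(s)
  x = 3: RHS = 1, y in [1, 4]  -> 2 point(s)
  x = 4: RHS = 4, y in [2, 3]  -> 2 point(s)
Affine points: 8. Add the point at infinity: total = 9.

#E(F_5) = 9


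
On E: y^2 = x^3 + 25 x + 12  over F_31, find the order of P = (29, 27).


Compute successive multiples of P until we hit O:
  1P = (29, 27)
  2P = (22, 22)
  3P = (21, 23)
  4P = (20, 24)
  5P = (20, 7)
  6P = (21, 8)
  7P = (22, 9)
  8P = (29, 4)
  ... (continuing to 9P)
  9P = O

ord(P) = 9


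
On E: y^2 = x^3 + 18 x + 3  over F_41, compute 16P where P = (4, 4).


k = 16 = 10000_2 (binary, LSB first: 00001)
Double-and-add from P = (4, 4):
  bit 0 = 0: acc unchanged = O
  bit 1 = 0: acc unchanged = O
  bit 2 = 0: acc unchanged = O
  bit 3 = 0: acc unchanged = O
  bit 4 = 1: acc = O + (37, 20) = (37, 20)

16P = (37, 20)


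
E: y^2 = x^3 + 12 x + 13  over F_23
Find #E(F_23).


For each x in F_23, count y with y^2 = x^3 + 12 x + 13 mod 23:
  x = 0: RHS = 13, y in [6, 17]  -> 2 point(s)
  x = 1: RHS = 3, y in [7, 16]  -> 2 point(s)
  x = 6: RHS = 2, y in [5, 18]  -> 2 point(s)
  x = 7: RHS = 3, y in [7, 16]  -> 2 point(s)
  x = 8: RHS = 0, y in [0]  -> 1 point(s)
  x = 10: RHS = 6, y in [11, 12]  -> 2 point(s)
  x = 11: RHS = 4, y in [2, 21]  -> 2 point(s)
  x = 14: RHS = 4, y in [2, 21]  -> 2 point(s)
  x = 15: RHS = 3, y in [7, 16]  -> 2 point(s)
  x = 16: RHS = 0, y in [0]  -> 1 point(s)
  x = 17: RHS = 1, y in [1, 22]  -> 2 point(s)
  x = 18: RHS = 12, y in [9, 14]  -> 2 point(s)
  x = 19: RHS = 16, y in [4, 19]  -> 2 point(s)
  x = 21: RHS = 4, y in [2, 21]  -> 2 point(s)
  x = 22: RHS = 0, y in [0]  -> 1 point(s)
Affine points: 27. Add the point at infinity: total = 28.

#E(F_23) = 28
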